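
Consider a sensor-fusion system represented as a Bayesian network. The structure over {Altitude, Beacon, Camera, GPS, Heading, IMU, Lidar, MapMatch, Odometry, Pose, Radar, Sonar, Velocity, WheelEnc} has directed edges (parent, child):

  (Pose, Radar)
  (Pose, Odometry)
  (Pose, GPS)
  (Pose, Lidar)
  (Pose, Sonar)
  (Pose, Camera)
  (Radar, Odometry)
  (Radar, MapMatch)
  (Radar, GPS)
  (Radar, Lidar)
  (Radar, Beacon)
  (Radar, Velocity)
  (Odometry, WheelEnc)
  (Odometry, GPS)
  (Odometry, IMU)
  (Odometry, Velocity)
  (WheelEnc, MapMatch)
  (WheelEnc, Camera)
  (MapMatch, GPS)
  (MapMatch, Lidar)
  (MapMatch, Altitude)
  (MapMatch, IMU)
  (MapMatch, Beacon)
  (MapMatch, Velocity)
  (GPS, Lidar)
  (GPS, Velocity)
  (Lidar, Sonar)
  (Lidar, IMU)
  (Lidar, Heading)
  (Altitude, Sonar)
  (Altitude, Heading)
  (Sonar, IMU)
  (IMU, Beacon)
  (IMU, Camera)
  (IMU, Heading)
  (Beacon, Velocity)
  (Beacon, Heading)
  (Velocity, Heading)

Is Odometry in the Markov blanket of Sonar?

Yes

Odometry is a co-parent of Sonar: both are parents of IMU.
So Odometry ∈ MB(Sonar).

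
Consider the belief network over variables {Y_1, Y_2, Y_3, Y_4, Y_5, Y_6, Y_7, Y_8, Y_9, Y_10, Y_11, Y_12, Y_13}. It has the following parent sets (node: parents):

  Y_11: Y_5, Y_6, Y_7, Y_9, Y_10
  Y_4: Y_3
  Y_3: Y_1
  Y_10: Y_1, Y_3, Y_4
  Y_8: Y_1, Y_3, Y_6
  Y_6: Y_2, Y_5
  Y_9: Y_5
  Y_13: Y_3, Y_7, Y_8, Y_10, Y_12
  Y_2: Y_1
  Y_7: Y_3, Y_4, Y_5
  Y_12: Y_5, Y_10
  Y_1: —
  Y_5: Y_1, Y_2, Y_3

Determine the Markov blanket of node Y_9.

{Y_5, Y_6, Y_7, Y_10, Y_11}

Ch(Y_9) = {Y_11}.
Y_9 has parent Y_5.
For each child, the remaining parents (spouses of Y_9):
  Y_11: Y_5, Y_6, Y_7, Y_10
MB(Y_9) = {Y_5, Y_6, Y_7, Y_10, Y_11}.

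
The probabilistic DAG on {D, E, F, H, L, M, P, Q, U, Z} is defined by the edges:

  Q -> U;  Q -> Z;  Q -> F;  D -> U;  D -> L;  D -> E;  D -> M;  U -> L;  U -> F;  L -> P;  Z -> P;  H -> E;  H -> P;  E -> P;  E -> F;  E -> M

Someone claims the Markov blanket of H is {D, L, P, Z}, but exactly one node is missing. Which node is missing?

E

By definition, MB(H) is built from H's parents, H's children, and the co-parents of H.
Pa(H) = {}.
H's children: E, P.
Parents of each child, excluding H:
  parents(E) \ {H} = {D}.
  P also has parents E, L, Z.
MB(H) = {D, E, L, P, Z}.
Comparing with the claimed set, E is missing.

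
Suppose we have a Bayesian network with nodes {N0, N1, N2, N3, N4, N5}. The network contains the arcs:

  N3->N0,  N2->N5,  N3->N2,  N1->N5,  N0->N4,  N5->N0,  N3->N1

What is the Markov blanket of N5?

{N0, N1, N2, N3}

The Markov blanket of a node is its parents, its children, and the other parents of its children.
Children of N5: N0.
N5's parents: N1, N2.
For each child, the remaining parents (spouses of N5):
  N0's other parent is N3.
So the Markov blanket of N5 is {N0, N1, N2, N3}.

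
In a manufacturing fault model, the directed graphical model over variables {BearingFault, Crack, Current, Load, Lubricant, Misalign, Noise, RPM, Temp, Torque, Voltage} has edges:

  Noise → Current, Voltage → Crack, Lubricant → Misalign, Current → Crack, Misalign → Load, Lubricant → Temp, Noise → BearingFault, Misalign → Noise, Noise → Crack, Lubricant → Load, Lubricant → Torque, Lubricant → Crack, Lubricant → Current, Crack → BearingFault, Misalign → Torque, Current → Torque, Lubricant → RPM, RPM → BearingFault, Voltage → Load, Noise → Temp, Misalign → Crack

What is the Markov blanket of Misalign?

{Crack, Current, Load, Lubricant, Noise, Torque, Voltage}

The Markov blanket of a node is its parents, its children, and the other parents of its children.
Misalign has parent Lubricant.
Ch(Misalign) = {Crack, Load, Noise, Torque}.
For each child, the remaining parents (spouses of Misalign):
  Noise has no other parent.
  parents(Crack) \ {Misalign} = {Current, Lubricant, Noise, Voltage}.
  Torque also has parents Current, Lubricant.
  Load's other parents are Lubricant, Voltage.
MB(Misalign) = {Crack, Current, Load, Lubricant, Noise, Torque, Voltage}.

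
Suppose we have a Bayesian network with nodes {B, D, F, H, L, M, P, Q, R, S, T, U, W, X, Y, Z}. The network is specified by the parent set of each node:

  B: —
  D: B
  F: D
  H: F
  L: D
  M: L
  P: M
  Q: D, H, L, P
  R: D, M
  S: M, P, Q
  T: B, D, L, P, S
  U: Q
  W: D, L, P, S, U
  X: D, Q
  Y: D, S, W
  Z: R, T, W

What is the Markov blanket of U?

{D, L, P, Q, S, W}

The Markov blanket of a node is its parents, its children, and the other parents of its children.
U has parent Q.
U's children: W.
Co-parents of U (other parents of its children):
  W: D, L, P, S
MB(U) = {D, L, P, Q, S, W}.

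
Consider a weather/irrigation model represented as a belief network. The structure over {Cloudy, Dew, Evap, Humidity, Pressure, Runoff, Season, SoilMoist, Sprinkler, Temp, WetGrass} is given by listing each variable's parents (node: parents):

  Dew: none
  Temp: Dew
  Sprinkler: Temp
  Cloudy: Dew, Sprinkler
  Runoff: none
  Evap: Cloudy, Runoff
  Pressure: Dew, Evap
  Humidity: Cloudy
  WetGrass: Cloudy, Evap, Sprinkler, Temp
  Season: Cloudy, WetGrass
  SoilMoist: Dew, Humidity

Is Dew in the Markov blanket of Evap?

Yes

Dew is a co-parent of Evap: both are parents of Pressure.
So Dew ∈ MB(Evap).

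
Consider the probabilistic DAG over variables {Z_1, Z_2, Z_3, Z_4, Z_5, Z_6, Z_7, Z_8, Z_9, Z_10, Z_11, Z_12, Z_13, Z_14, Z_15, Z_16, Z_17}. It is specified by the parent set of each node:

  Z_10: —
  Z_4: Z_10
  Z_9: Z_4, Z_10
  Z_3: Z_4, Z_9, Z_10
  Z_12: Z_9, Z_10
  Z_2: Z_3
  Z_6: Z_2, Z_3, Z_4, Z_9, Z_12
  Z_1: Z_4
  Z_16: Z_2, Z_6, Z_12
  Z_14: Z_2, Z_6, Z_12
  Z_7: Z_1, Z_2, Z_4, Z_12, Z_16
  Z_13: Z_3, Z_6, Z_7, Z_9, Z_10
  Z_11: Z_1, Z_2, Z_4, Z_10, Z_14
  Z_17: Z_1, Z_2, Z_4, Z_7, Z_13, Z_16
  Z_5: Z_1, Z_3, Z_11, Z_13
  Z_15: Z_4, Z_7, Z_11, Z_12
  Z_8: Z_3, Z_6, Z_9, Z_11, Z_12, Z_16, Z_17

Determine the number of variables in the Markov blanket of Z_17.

12

By definition, MB(Z_17) is built from Z_17's parents, Z_17's children, and the co-parents of Z_17.
Z_17's parents: Z_1, Z_2, Z_4, Z_7, Z_13, Z_16.
Z_17's children: Z_8.
Other parents of Z_17's children:
  Z_8: Z_3, Z_6, Z_9, Z_11, Z_12, Z_16
MB(Z_17) = {Z_1, Z_2, Z_3, Z_4, Z_6, Z_7, Z_8, Z_9, Z_11, Z_12, Z_13, Z_16}, which has 12 nodes.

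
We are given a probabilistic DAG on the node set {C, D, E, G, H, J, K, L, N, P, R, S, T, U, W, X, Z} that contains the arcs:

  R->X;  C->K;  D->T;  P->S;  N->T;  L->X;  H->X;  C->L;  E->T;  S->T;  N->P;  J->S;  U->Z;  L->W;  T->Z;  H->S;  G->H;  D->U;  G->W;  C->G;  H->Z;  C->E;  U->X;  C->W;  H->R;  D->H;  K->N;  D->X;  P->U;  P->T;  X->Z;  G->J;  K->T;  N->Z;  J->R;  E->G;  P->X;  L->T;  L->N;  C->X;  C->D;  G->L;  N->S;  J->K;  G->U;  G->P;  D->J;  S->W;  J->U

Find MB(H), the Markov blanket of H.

{C, D, G, J, L, N, P, R, S, T, U, X, Z}

By definition, MB(H) is built from H's parents, H's children, and the co-parents of H.
Pa(H) = {D, G}.
Ch(H) = {R, S, X, Z}.
Other parents of H's children:
  R: J
  S: J, N, P
  X: C, D, L, P, R, U
  Z: N, T, U, X
Taking the union gives {C, D, G, J, L, N, P, R, S, T, U, X, Z}.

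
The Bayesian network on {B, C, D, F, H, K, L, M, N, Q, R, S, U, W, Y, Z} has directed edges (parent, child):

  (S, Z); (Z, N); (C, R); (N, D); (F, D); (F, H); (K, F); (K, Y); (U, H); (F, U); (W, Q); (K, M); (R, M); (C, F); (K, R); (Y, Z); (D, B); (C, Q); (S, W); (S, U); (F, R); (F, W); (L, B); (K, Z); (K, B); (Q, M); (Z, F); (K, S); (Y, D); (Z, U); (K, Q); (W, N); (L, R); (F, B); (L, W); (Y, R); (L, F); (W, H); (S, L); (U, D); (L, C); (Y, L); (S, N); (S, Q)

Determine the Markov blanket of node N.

{D, F, S, U, W, Y, Z}

Pa(N) = {S, W, Z}.
N's children: D.
For each child, the remaining parents (spouses of N):
  D also has parents F, U, Y.
MB(N) = {D, F, S, U, W, Y, Z}.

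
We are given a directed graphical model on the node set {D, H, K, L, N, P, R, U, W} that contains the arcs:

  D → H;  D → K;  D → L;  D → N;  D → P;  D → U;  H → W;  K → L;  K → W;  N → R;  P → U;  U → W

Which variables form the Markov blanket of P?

Recall MB(v) = parents ∪ children ∪ spouses, where spouses are the other parents of v's children.
Pa(P) = {D}.
P's children: U.
For each child, the remaining parents (spouses of P):
  U's other parent is D.
So the Markov blanket of P is {D, U}.

{D, U}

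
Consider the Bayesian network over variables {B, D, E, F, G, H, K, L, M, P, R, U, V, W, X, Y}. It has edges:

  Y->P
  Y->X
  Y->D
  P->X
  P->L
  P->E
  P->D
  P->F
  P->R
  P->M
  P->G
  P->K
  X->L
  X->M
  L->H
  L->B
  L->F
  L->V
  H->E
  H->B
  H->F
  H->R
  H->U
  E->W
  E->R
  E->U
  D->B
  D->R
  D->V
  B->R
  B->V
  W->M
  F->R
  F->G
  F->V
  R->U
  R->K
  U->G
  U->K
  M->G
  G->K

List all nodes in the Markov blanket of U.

{E, F, G, H, K, M, P, R}

Recall MB(v) = parents ∪ children ∪ spouses, where spouses are the other parents of v's children.
Pa(U) = {E, H, R}.
Ch(U) = {G, K}.
Other parents of U's children:
  G: F, M, P
  K: G, P, R
MB(U) = {E, F, G, H, K, M, P, R}.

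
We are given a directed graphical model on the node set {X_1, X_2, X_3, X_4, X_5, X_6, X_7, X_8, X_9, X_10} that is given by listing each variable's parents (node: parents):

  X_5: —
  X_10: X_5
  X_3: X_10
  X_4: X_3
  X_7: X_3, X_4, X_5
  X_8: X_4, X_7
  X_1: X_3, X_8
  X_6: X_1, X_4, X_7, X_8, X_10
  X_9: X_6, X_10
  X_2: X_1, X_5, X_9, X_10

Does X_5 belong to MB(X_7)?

Yes

X_5 is a parent of X_7.
So X_5 ∈ MB(X_7).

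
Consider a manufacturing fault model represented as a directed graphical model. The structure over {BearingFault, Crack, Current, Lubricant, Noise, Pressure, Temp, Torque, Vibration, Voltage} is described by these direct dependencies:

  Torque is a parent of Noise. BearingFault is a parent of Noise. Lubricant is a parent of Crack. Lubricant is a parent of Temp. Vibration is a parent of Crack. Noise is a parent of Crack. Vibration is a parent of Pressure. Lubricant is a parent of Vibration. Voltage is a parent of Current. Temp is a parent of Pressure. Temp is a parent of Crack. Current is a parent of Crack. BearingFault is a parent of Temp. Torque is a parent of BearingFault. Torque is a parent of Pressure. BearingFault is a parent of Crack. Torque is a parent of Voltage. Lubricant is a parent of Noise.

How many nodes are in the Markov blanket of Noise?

Parents of Noise: BearingFault, Lubricant, Torque.
Children of Noise: Crack.
For each child, the remaining parents (spouses of Noise):
  Crack: BearingFault, Current, Lubricant, Temp, Vibration
MB(Noise) = {BearingFault, Crack, Current, Lubricant, Temp, Torque, Vibration}, which has 7 nodes.

7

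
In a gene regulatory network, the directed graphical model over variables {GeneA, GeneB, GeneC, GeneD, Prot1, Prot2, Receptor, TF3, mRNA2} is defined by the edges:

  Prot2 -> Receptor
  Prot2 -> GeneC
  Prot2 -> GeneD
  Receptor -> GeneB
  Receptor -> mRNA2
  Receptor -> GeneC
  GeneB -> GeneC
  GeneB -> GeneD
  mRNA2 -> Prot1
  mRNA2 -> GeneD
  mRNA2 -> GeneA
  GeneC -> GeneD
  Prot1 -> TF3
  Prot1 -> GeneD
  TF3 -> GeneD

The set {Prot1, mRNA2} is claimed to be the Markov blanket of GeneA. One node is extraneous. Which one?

Parents of GeneA: mRNA2.
Children of GeneA: none.
With no children, GeneA has no spouses; the co-parent set is empty.
MB(GeneA) = {mRNA2}.
Prot1 is neither a parent, child, nor co-parent of GeneA, so it does not belong.

Prot1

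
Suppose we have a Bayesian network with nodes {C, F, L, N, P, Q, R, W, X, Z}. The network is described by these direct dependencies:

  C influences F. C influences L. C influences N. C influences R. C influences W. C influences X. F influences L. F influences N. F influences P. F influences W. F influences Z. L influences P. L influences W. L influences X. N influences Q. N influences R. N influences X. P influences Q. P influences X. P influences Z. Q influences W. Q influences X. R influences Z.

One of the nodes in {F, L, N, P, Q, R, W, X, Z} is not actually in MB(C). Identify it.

A node's Markov blanket = Pa ∪ Ch ∪ (parents of Ch other than the node itself).
Parents of C: none.
C's children: F, L, N, R, W, X.
Parents of each child, excluding C:
  F: —
  L: F
  N: F
  R: N
  W: F, L, Q
  X: L, N, P, Q
MB(C) = {F, L, N, P, Q, R, W, X}.
Z is neither a parent, child, nor co-parent of C, so it does not belong.

Z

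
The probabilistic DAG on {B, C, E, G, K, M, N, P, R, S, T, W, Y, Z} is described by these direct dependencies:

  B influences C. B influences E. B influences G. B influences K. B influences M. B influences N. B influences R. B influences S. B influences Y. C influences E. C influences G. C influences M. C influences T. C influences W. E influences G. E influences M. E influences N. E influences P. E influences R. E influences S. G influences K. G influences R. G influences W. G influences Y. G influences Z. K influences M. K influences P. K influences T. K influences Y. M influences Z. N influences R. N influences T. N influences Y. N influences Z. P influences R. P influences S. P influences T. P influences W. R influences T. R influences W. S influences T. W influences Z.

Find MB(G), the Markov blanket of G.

{B, C, E, K, M, N, P, R, W, Y, Z}

Recall MB(v) = parents ∪ children ∪ spouses, where spouses are the other parents of v's children.
G has children K, R, W, Y, Z.
G's parents: B, C, E.
For each child, the remaining parents (spouses of G):
  K: B
  R: B, E, N, P
  W: C, P, R
  Y: B, K, N
  Z: M, N, W
So the Markov blanket of G is {B, C, E, K, M, N, P, R, W, Y, Z}.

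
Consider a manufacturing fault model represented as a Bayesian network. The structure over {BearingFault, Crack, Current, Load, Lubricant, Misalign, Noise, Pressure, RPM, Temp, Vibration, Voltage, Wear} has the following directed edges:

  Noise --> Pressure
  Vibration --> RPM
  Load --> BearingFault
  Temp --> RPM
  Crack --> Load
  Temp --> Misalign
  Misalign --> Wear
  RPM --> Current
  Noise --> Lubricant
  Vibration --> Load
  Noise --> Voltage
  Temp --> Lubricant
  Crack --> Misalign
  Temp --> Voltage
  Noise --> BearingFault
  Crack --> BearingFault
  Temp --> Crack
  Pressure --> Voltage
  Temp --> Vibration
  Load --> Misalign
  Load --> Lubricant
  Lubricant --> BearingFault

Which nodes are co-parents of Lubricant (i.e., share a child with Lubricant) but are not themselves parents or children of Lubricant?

Children of Lubricant: BearingFault.
  BearingFault also has parents Crack, Load, Noise.
Excluding nodes already adjacent to Lubricant (BearingFault, Load, Noise, Temp), the co-parent-only contribution is {Crack}.

{Crack}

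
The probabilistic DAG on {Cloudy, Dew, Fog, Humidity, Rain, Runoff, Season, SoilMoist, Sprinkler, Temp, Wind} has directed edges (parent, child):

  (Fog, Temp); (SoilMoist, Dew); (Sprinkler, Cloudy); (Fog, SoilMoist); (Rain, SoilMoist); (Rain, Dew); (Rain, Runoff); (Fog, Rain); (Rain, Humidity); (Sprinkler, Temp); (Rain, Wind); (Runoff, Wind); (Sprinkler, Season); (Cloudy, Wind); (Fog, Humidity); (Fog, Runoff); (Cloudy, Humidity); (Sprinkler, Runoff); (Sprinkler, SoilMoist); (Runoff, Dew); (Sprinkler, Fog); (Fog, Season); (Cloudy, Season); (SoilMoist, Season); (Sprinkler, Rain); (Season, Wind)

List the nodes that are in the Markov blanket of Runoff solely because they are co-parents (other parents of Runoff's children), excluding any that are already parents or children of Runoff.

Children of Runoff: Dew, Wind.
  Dew: Rain, SoilMoist
  Wind: Cloudy, Rain, Season
Excluding nodes already adjacent to Runoff (Dew, Fog, Rain, Sprinkler, Wind), the co-parent-only contribution is {Cloudy, Season, SoilMoist}.

{Cloudy, Season, SoilMoist}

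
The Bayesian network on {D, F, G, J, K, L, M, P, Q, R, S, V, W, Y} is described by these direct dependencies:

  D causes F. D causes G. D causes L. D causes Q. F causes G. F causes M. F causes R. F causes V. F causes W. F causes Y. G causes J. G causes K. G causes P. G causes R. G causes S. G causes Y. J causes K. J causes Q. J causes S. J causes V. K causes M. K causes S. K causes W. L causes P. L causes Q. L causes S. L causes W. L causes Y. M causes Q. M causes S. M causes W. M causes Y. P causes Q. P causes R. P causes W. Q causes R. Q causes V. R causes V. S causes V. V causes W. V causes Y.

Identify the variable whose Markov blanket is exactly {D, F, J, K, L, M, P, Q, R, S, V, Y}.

The target node must have every member of {D, F, J, K, L, M, P, Q, R, S, V, Y} as a parent, child, or co-parent, and no others.
Parents of G: D, F; children: J, K, P, R, S, Y; co-parents: F, J, K, L, M, P, Q, V.
These exactly cover the given set, so the node is G.

G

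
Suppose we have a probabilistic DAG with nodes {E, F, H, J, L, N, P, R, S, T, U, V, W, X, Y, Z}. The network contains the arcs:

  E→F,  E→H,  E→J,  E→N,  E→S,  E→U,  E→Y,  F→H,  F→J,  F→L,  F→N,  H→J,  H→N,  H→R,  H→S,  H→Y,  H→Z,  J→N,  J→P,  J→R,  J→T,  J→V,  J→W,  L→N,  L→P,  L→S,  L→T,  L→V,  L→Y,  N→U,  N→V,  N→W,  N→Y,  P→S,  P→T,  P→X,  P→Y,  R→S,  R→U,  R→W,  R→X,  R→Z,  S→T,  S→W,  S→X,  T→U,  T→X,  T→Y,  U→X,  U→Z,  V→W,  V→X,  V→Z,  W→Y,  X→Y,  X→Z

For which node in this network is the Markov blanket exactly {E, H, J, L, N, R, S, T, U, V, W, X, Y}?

P

The target node must have every member of {E, H, J, L, N, R, S, T, U, V, W, X, Y} as a parent, child, or co-parent, and no others.
Parents of P: J, L; children: S, T, X, Y; co-parents: E, H, J, L, N, R, S, T, U, V, W, X.
These exactly cover the given set, so the node is P.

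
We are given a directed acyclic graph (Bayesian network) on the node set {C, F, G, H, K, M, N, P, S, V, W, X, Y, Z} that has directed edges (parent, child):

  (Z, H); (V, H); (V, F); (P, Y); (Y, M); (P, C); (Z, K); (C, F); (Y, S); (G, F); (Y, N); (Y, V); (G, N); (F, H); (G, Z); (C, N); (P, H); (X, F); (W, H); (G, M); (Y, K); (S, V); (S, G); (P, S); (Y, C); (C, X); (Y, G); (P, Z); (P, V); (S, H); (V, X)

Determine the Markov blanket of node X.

{C, F, G, V}

By definition, MB(X) is built from X's parents, X's children, and the co-parents of X.
X's parents: C, V.
X's children: F.
Other parents of X's children:
  F's other parents are C, G, V.
Taking the union gives {C, F, G, V}.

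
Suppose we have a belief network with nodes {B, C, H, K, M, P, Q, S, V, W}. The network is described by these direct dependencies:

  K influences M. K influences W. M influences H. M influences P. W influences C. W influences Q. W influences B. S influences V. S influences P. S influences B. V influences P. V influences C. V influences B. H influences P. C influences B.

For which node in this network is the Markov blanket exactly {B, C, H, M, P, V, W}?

The target node must have every member of {B, C, H, M, P, V, W} as a parent, child, or co-parent, and no others.
Parents of S: none; children: B, P, V; co-parents: C, H, M, V, W.
These exactly cover the given set, so the node is S.

S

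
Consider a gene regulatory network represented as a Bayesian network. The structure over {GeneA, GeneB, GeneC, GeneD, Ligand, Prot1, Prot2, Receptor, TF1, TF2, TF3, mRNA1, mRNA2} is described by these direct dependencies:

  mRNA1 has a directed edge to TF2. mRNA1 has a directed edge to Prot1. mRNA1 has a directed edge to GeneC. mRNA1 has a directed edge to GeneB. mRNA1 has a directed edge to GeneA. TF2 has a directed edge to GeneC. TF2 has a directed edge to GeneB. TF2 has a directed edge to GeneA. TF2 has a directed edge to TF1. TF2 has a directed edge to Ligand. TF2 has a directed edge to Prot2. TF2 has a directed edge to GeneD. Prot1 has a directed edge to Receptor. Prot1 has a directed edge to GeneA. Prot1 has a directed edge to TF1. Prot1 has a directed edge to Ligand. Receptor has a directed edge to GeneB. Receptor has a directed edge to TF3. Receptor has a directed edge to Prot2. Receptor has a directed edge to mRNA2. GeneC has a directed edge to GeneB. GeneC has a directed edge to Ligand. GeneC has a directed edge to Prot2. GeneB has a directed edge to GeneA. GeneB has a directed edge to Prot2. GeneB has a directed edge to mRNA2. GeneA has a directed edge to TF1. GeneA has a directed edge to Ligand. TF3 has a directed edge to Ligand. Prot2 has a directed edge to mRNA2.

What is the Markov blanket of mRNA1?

{GeneA, GeneB, GeneC, Prot1, Receptor, TF2}

By definition, MB(mRNA1) is built from mRNA1's parents, mRNA1's children, and the co-parents of mRNA1.
mRNA1's children: GeneA, GeneB, GeneC, Prot1, TF2.
Pa(mRNA1) = {}.
Other parents of mRNA1's children:
  TF2: —
  Prot1: —
  GeneC: TF2
  GeneB: GeneC, Receptor, TF2
  GeneA: GeneB, Prot1, TF2
So the Markov blanket of mRNA1 is {GeneA, GeneB, GeneC, Prot1, Receptor, TF2}.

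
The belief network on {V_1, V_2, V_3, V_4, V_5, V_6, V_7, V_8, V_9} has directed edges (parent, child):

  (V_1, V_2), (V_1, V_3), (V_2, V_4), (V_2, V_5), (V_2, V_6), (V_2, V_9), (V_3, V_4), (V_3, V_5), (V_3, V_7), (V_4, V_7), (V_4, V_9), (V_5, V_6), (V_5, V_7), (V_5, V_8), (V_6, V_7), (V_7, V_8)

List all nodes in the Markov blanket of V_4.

{V_2, V_3, V_5, V_6, V_7, V_9}

A node's Markov blanket = Pa ∪ Ch ∪ (parents of Ch other than the node itself).
V_4 has parents V_2, V_3.
V_4 has children V_7, V_9.
For each child, the remaining parents (spouses of V_4):
  parents(V_7) \ {V_4} = {V_3, V_5, V_6}.
  V_9's other parent is V_2.
MB(V_4) = {V_2, V_3, V_5, V_6, V_7, V_9}.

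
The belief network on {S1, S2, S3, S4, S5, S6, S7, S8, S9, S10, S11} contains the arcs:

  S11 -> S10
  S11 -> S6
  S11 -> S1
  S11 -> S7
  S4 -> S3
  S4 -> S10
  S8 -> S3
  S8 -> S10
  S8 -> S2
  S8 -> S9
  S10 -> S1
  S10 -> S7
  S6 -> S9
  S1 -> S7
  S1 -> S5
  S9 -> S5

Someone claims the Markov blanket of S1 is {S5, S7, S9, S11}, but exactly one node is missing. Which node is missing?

S10

Parents of S1: S10, S11.
S1 has children S5, S7.
Parents of each child, excluding S1:
  parents(S7) \ {S1} = {S10, S11}.
  S5's other parent is S9.
MB(S1) = {S5, S7, S9, S10, S11}.
Comparing with the claimed set, S10 is missing.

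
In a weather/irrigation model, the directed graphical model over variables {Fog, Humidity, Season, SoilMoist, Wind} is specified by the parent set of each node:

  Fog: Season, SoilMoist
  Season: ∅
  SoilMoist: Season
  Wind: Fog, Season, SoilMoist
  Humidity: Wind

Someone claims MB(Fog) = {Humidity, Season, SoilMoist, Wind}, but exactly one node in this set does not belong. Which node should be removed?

Fog has parents Season, SoilMoist.
Ch(Fog) = {Wind}.
Other parents of Fog's children:
  Wind also has parents Season, SoilMoist.
MB(Fog) = {Season, SoilMoist, Wind}.
Humidity is neither a parent, child, nor co-parent of Fog, so it does not belong.

Humidity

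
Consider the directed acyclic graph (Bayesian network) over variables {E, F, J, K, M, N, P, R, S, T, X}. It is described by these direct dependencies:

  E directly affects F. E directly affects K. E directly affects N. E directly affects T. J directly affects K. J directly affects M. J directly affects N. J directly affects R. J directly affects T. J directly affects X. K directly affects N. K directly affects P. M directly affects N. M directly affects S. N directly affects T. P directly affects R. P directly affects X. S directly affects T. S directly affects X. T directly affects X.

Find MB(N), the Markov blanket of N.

The Markov blanket of a node is its parents, its children, and the other parents of its children.
Pa(N) = {E, J, K, M}.
N's children: T.
Other parents of N's children:
  parents(T) \ {N} = {E, J, S}.
Union: {E, J, K, M} ∪ {T} ∪ {E, J, S} = {E, J, K, M, S, T}.

{E, J, K, M, S, T}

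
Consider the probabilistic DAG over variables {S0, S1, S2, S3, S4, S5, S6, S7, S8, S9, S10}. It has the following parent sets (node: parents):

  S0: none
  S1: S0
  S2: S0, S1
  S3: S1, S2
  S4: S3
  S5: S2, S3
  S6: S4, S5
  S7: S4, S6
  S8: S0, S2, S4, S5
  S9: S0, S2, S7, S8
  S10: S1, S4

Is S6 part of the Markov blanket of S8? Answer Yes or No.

Recall MB(v) = parents ∪ children ∪ spouses, where spouses are the other parents of v's children.
S8 has parents S0, S2, S4, S5.
Ch(S8) = {S9}.
Co-parents of S8 (other parents of its children):
  S9 also has parents S0, S2, S7.
MB(S8) = {S0, S2, S4, S5, S7, S9}; S6 is not in this set.

No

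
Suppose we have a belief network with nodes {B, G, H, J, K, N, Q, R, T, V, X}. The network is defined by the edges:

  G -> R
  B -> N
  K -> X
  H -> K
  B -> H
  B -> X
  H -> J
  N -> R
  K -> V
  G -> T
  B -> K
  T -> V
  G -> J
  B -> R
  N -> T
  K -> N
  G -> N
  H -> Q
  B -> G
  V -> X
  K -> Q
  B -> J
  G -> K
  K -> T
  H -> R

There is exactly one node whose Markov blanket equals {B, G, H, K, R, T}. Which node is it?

The target node must have every member of {B, G, H, K, R, T} as a parent, child, or co-parent, and no others.
Parents of N: B, G, K; children: R, T; co-parents: B, G, H, K.
These exactly cover the given set, so the node is N.

N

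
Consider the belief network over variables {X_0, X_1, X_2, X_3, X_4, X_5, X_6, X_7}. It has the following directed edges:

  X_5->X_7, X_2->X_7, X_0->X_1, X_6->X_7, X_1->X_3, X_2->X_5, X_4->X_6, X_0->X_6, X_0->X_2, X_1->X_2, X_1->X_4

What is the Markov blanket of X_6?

{X_0, X_2, X_4, X_5, X_7}

The Markov blanket of a node is its parents, its children, and the other parents of its children.
X_6 has parents X_0, X_4.
Ch(X_6) = {X_7}.
Parents of each child, excluding X_6:
  parents(X_7) \ {X_6} = {X_2, X_5}.
So the Markov blanket of X_6 is {X_0, X_2, X_4, X_5, X_7}.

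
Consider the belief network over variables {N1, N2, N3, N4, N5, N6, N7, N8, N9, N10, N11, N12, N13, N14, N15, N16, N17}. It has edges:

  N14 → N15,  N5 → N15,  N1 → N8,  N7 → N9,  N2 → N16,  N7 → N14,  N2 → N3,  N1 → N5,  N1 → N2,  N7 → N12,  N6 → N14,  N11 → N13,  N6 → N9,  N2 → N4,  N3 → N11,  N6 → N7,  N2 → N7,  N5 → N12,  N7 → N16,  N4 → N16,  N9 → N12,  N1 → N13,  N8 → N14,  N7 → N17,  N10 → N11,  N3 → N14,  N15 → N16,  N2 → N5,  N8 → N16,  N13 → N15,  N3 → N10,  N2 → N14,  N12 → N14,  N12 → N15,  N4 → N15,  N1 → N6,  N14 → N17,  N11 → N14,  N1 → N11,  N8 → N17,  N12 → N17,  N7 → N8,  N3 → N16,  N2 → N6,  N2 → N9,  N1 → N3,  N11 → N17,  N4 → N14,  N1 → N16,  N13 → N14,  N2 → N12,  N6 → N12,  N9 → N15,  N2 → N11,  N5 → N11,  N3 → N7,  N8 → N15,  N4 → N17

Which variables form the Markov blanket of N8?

{N1, N2, N3, N4, N5, N6, N7, N9, N11, N12, N13, N14, N15, N16, N17}

N8's parents: N1, N7.
Children of N8: N14, N15, N16, N17.
Other parents of N8's children:
  parents(N14) \ {N8} = {N2, N3, N4, N6, N7, N11, N12, N13}.
  N15 also has parents N4, N5, N9, N12, N13, N14.
  N16 also has parents N1, N2, N3, N4, N7, N15.
  parents(N17) \ {N8} = {N4, N7, N11, N12, N14}.
Union: {N1, N7} ∪ {N14, N15, N16, N17} ∪ {N1, N2, N3, N4, N5, N6, N7, N9, N11, N12, N13, N14, N15} = {N1, N2, N3, N4, N5, N6, N7, N9, N11, N12, N13, N14, N15, N16, N17}.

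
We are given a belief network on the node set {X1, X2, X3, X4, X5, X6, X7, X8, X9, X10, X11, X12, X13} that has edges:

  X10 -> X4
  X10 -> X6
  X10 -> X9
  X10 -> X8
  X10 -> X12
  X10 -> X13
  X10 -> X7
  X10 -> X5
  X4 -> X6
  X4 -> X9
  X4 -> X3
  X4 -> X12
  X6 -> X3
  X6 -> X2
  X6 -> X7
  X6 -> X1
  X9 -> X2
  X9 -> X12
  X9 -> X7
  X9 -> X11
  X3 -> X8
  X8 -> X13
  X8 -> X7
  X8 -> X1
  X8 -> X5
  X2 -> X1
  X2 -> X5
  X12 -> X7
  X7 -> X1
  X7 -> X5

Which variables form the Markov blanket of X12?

{X4, X6, X7, X8, X9, X10}

By definition, MB(X12) is built from X12's parents, X12's children, and the co-parents of X12.
Pa(X12) = {X4, X9, X10}.
Children of X12: X7.
Parents of each child, excluding X12:
  X7's other parents are X6, X8, X9, X10.
MB(X12) = {X4, X6, X7, X8, X9, X10}.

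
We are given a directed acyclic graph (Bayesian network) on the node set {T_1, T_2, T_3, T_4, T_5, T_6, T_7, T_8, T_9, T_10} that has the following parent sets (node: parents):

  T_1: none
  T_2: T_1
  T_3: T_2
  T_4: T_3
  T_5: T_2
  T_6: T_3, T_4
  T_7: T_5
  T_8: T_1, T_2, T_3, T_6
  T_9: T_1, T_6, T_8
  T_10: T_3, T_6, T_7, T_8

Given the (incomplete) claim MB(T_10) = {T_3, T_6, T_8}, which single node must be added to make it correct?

T_10 has parents T_3, T_6, T_7, T_8.
Ch(T_10) = {}.
With no children, T_10 has no spouses; the co-parent set is empty.
MB(T_10) = {T_3, T_6, T_7, T_8}.
Comparing with the claimed set, T_7 is missing.

T_7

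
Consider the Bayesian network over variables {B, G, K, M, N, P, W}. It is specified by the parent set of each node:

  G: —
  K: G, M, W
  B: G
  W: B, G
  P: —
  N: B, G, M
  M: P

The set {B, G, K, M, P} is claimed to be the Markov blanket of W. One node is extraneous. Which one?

P

A node's Markov blanket = Pa ∪ Ch ∪ (parents of Ch other than the node itself).
Children of W: K.
W has parents B, G.
Co-parents of W (other parents of its children):
  K: G, M
MB(W) = {B, G, K, M}.
P is neither a parent, child, nor co-parent of W, so it does not belong.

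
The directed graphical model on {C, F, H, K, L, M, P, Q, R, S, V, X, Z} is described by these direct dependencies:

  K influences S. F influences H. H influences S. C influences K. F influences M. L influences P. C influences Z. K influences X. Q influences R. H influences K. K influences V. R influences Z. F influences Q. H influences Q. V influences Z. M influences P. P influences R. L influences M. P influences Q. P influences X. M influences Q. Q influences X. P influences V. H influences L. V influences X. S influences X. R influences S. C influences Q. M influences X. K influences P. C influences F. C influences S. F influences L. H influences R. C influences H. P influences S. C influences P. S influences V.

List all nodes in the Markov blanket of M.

By definition, MB(M) is built from M's parents, M's children, and the co-parents of M.
M has parents F, L.
M has children P, Q, X.
For each child, the remaining parents (spouses of M):
  P: C, K, L
  Q: C, F, H, P
  X: K, P, Q, S, V
MB(M) = {C, F, H, K, L, P, Q, S, V, X}.

{C, F, H, K, L, P, Q, S, V, X}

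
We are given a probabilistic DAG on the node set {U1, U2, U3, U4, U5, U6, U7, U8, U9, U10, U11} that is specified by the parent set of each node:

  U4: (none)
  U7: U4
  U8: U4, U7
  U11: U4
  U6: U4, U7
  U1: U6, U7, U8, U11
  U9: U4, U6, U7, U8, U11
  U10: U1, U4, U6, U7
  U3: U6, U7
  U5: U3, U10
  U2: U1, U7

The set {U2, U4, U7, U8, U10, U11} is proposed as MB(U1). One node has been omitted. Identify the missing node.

U6

Recall MB(v) = parents ∪ children ∪ spouses, where spouses are the other parents of v's children.
Parents of U1: U6, U7, U8, U11.
Ch(U1) = {U2, U10}.
Parents of each child, excluding U1:
  U10 also has parents U4, U6, U7.
  parents(U2) \ {U1} = {U7}.
MB(U1) = {U2, U4, U6, U7, U8, U10, U11}.
Comparing with the claimed set, U6 is missing.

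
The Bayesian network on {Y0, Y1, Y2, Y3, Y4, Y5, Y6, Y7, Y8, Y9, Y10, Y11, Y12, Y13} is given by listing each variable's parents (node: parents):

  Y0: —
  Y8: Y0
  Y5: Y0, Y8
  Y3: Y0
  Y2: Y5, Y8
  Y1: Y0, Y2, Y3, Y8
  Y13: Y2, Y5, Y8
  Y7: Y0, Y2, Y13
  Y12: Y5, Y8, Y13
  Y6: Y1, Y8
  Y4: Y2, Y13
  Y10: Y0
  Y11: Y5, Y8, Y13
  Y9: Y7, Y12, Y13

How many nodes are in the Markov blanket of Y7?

Parents of Y7: Y0, Y2, Y13.
Y7's children: Y9.
Parents of each child, excluding Y7:
  Y9 also has parents Y12, Y13.
MB(Y7) = {Y0, Y2, Y9, Y12, Y13}, which has 5 nodes.

5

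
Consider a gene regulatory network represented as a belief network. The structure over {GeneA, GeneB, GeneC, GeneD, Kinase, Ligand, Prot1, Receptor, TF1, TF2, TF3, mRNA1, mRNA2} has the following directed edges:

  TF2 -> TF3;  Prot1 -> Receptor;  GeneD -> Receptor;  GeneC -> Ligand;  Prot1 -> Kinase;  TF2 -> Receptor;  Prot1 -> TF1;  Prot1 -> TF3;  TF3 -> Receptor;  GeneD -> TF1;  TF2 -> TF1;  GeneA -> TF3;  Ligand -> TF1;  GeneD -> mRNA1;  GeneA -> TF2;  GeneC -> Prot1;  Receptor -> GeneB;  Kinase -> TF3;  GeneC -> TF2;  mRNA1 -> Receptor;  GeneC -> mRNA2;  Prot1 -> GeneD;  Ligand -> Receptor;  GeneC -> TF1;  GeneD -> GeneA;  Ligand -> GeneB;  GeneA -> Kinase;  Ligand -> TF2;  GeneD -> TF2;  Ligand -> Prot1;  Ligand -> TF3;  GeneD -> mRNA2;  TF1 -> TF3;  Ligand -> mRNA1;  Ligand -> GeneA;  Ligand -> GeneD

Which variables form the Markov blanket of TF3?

TF3 has parents GeneA, Kinase, Ligand, Prot1, TF1, TF2.
TF3's children: Receptor.
Parents of each child, excluding TF3:
  Receptor also has parents GeneD, Ligand, Prot1, TF2, mRNA1.
Union: {GeneA, Kinase, Ligand, Prot1, TF1, TF2} ∪ {Receptor} ∪ {GeneD, Ligand, Prot1, TF2, mRNA1} = {GeneA, GeneD, Kinase, Ligand, Prot1, Receptor, TF1, TF2, mRNA1}.

{GeneA, GeneD, Kinase, Ligand, Prot1, Receptor, TF1, TF2, mRNA1}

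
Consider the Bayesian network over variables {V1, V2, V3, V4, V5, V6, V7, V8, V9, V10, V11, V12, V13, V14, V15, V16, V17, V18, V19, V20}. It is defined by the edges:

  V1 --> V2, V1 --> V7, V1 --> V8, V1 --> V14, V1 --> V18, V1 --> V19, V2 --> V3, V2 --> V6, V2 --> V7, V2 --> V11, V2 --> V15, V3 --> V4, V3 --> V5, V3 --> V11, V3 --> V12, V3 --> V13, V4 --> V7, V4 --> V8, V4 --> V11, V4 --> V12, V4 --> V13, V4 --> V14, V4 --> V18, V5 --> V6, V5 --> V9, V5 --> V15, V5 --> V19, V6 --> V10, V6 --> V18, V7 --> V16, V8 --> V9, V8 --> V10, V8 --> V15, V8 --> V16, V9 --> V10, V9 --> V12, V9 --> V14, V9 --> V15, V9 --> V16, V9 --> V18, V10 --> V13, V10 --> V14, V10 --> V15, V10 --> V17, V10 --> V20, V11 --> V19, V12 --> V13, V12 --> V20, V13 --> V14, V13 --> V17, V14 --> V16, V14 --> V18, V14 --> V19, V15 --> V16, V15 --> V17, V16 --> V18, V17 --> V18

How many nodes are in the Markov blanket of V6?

Pa(V6) = {V2, V5}.
V6's children: V10, V18.
Other parents of V6's children:
  parents(V10) \ {V6} = {V8, V9}.
  V18's other parents are V1, V4, V9, V14, V16, V17.
MB(V6) = {V1, V2, V4, V5, V8, V9, V10, V14, V16, V17, V18}, which has 11 nodes.

11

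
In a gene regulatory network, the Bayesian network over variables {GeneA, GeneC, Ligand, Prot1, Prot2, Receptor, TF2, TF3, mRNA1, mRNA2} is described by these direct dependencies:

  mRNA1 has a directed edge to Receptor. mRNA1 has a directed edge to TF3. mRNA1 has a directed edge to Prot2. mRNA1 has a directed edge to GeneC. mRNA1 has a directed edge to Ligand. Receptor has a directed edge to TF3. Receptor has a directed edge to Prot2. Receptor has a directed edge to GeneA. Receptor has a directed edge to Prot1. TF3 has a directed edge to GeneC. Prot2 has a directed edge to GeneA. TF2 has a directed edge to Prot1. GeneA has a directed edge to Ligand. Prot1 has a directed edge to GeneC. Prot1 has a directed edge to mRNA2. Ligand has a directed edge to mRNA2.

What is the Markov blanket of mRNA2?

{Ligand, Prot1}

Parents of mRNA2: Ligand, Prot1.
Ch(mRNA2) = {}.
mRNA2 has no children, so there are no co-parents.
Union: {Ligand, Prot1} ∪ {} ∪ {} = {Ligand, Prot1}.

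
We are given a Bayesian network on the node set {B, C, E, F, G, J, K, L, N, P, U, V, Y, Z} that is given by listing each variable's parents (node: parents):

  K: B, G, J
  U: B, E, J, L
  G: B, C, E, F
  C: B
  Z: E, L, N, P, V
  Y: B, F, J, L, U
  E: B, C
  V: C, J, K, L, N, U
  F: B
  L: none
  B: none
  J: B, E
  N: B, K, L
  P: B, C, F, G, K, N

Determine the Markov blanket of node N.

Recall MB(v) = parents ∪ children ∪ spouses, where spouses are the other parents of v's children.
N has children P, V, Z.
Parents of N: B, K, L.
For each child, the remaining parents (spouses of N):
  P's other parents are B, C, F, G, K.
  V also has parents C, J, K, L, U.
  Z also has parents E, L, P, V.
Union: {B, K, L} ∪ {P, V, Z} ∪ {B, C, E, F, G, J, K, L, P, U, V} = {B, C, E, F, G, J, K, L, P, U, V, Z}.

{B, C, E, F, G, J, K, L, P, U, V, Z}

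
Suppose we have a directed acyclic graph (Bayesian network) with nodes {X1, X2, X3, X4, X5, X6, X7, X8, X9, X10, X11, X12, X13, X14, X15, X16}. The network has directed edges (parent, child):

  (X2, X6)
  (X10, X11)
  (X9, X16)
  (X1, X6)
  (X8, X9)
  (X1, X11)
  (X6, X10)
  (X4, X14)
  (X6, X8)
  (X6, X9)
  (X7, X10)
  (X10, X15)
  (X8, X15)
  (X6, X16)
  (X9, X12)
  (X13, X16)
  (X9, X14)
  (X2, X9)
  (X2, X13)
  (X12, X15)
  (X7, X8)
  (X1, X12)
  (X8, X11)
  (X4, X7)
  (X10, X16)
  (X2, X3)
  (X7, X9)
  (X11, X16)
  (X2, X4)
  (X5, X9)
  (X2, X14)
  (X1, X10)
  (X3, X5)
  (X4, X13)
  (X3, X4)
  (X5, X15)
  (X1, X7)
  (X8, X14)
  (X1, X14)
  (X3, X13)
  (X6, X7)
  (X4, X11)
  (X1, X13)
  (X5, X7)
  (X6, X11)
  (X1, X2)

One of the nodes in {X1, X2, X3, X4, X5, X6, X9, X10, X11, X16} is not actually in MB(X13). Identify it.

X5

A node's Markov blanket = Pa ∪ Ch ∪ (parents of Ch other than the node itself).
X13's parents: X1, X2, X3, X4.
Ch(X13) = {X16}.
For each child, the remaining parents (spouses of X13):
  X16 also has parents X6, X9, X10, X11.
MB(X13) = {X1, X2, X3, X4, X6, X9, X10, X11, X16}.
X5 is neither a parent, child, nor co-parent of X13, so it does not belong.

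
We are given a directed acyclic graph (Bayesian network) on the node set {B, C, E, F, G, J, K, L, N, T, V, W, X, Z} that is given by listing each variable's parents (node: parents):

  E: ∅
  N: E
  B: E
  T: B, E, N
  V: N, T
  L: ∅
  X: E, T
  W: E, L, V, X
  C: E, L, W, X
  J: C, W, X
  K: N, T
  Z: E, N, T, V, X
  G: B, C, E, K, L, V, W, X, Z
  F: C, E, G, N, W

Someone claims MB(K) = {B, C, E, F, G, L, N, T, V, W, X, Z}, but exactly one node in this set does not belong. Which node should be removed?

A node's Markov blanket = Pa ∪ Ch ∪ (parents of Ch other than the node itself).
K's parents: N, T.
Ch(K) = {G}.
Other parents of K's children:
  G: B, C, E, L, V, W, X, Z
MB(K) = {B, C, E, G, L, N, T, V, W, X, Z}.
F is neither a parent, child, nor co-parent of K, so it does not belong.

F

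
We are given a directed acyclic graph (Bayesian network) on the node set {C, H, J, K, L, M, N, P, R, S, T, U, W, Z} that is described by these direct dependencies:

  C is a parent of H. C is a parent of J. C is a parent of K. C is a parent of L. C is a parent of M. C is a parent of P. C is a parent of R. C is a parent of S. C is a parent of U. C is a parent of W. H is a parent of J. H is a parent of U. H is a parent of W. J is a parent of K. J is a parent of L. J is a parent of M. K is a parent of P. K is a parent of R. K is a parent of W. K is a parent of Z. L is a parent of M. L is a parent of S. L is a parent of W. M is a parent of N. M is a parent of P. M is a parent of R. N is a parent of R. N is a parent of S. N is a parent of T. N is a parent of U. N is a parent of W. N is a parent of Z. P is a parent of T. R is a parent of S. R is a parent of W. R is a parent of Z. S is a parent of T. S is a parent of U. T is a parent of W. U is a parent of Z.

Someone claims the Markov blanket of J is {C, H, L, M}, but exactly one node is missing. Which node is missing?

Recall MB(v) = parents ∪ children ∪ spouses, where spouses are the other parents of v's children.
Children of J: K, L, M.
J has parents C, H.
Other parents of J's children:
  parents(K) \ {J} = {C}.
  parents(L) \ {J} = {C}.
  M also has parents C, L.
MB(J) = {C, H, K, L, M}.
Comparing with the claimed set, K is missing.

K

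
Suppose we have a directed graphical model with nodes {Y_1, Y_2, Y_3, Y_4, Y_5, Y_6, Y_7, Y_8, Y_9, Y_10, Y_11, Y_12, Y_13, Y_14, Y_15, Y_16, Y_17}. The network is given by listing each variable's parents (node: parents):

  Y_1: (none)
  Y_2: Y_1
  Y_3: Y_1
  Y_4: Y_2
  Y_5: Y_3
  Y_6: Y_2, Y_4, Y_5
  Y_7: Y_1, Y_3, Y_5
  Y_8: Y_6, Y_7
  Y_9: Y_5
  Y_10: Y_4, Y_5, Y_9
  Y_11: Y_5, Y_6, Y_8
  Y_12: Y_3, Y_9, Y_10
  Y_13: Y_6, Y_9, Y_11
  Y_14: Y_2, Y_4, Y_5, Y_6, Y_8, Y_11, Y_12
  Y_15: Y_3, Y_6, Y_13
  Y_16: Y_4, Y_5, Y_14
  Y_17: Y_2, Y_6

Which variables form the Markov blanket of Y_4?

Y_4 has parent Y_2.
Y_4's children: Y_6, Y_10, Y_14, Y_16.
Co-parents of Y_4 (other parents of its children):
  Y_6's other parents are Y_2, Y_5.
  parents(Y_10) \ {Y_4} = {Y_5, Y_9}.
  parents(Y_14) \ {Y_4} = {Y_2, Y_5, Y_6, Y_8, Y_11, Y_12}.
  parents(Y_16) \ {Y_4} = {Y_5, Y_14}.
Union: {Y_2} ∪ {Y_6, Y_10, Y_14, Y_16} ∪ {Y_2, Y_5, Y_6, Y_8, Y_9, Y_11, Y_12, Y_14} = {Y_2, Y_5, Y_6, Y_8, Y_9, Y_10, Y_11, Y_12, Y_14, Y_16}.

{Y_2, Y_5, Y_6, Y_8, Y_9, Y_10, Y_11, Y_12, Y_14, Y_16}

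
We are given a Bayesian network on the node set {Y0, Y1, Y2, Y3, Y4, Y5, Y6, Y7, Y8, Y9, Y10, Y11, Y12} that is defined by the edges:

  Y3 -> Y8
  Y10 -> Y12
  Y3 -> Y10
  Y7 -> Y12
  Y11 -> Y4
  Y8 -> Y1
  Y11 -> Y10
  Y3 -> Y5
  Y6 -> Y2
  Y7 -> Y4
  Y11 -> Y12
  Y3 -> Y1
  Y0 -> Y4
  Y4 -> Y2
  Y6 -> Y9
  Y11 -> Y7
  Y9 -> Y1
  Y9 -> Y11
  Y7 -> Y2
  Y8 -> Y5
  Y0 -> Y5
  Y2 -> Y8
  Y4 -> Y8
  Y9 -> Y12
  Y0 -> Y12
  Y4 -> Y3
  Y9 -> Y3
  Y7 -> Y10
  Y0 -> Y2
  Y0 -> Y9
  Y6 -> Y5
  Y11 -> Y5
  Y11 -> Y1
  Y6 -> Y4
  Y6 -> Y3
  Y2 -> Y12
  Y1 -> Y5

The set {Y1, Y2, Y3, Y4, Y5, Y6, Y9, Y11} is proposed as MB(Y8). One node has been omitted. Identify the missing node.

Y0

A node's Markov blanket = Pa ∪ Ch ∪ (parents of Ch other than the node itself).
Pa(Y8) = {Y2, Y3, Y4}.
Children of Y8: Y1, Y5.
Co-parents of Y8 (other parents of its children):
  parents(Y1) \ {Y8} = {Y3, Y9, Y11}.
  Y5 also has parents Y0, Y1, Y3, Y6, Y11.
MB(Y8) = {Y0, Y1, Y2, Y3, Y4, Y5, Y6, Y9, Y11}.
Comparing with the claimed set, Y0 is missing.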